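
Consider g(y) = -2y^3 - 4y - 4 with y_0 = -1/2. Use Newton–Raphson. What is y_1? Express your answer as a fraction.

-9/11

g'(y) = -6y^2 - 4.
g(-1/2) = -7/4, g'(-1/2) = -11/2, so y_1 = (-1/2) - (-7/4)/(-11/2) = -9/11.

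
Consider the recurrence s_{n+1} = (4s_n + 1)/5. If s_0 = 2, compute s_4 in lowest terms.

s_1 = (4·2 + 1)/5 = 9/5.
s_2 = (4·(9/5) + 1)/5 = 41/25.
s_3 = (4·(41/25) + 1)/5 = 189/125.
s_4 = (4·(189/125) + 1)/5 = 881/625.

881/625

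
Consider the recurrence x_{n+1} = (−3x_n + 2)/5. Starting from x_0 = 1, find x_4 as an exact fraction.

217/625

x_1 = (−3·1 + 2)/5 = −1/5.
x_2 = (−3·(−1/5) + 2)/5 = 13/25.
x_3 = (−3·(13/25) + 2)/5 = 11/125.
x_4 = (−3·(11/125) + 2)/5 = 217/625.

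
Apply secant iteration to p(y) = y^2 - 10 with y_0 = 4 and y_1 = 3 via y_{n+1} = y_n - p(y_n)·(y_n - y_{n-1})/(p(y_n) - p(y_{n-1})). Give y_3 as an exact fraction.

p(4) = 6, p(3) = -1. y_2 = 3 - (-1)·(3 - 4)/((-1) - 6) = 22/7.
p(3) = -1, p(22/7) = -6/49. y_3 = (22/7) - (-6/49)·((22/7) - 3)/((-6/49) - (-1)) = 136/43.

136/43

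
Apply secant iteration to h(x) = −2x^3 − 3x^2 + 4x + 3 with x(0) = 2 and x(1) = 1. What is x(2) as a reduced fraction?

21/19

h(2) = −17, h(1) = 2. x(2) = 1 − 2·(1 − 2)/(2 − (−17)) = 21/19.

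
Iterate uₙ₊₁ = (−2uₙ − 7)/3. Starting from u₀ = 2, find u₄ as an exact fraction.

−59/81

u₁ = (−2·2 − 7)/3 = −11/3.
u₂ = (−2·(−11/3) − 7)/3 = 1/9.
u₃ = (−2·(1/9) − 7)/3 = −65/27.
u₄ = (−2·(−65/27) − 7)/3 = −59/81.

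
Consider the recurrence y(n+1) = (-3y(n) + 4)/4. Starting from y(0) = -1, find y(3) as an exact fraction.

79/64

y(1) = (-3·(-1) + 4)/4 = 7/4.
y(2) = (-3·(7/4) + 4)/4 = -5/16.
y(3) = (-3·(-5/16) + 4)/4 = 79/64.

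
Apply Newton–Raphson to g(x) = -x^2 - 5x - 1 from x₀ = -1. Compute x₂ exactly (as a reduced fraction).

-1/5

g'(x) = -2x - 5.
g(-1) = 3, g'(-1) = -3, so x₁ = (-1) - 3/(-3) = 0.
g(0) = -1, g'(0) = -5, so x₂ = 0 - (-1)/(-5) = -1/5.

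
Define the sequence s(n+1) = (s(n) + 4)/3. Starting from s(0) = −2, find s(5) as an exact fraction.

s(1) = ((−2) + 4)/3 = 2/3.
s(2) = ((2/3) + 4)/3 = 14/9.
s(3) = ((14/9) + 4)/3 = 50/27.
s(4) = ((50/27) + 4)/3 = 158/81.
s(5) = ((158/81) + 4)/3 = 482/243.

482/243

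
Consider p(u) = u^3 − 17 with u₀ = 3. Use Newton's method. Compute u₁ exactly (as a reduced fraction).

p'(u) = 3u^2.
p(3) = 10, p'(3) = 27, so u₁ = 3 − 10/27 = 71/27.

71/27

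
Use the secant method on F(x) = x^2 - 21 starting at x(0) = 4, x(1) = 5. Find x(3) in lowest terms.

197/43

F(4) = -5, F(5) = 4. x(2) = 5 - 4·(5 - 4)/(4 - (-5)) = 41/9.
F(5) = 4, F(41/9) = -20/81. x(3) = (41/9) - (-20/81)·((41/9) - 5)/((-20/81) - 4) = 197/43.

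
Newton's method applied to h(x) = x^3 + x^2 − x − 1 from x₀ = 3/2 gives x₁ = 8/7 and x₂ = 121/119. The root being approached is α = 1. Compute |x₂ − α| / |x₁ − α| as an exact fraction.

x₁ − α = 8/7 − 1 = 1/7, so |x₁ − α| = 1/7.
x₂ − α = 121/119 − 1 = 2/119, so |x₂ − α| = 2/119.
Ratio = (2/119) / (1/7) = 2/17.

2/17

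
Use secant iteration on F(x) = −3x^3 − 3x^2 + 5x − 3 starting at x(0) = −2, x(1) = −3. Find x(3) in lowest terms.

F(−2) = −1, F(−3) = 36. x(2) = (−3) − 36·((−3) − (−2))/(36 − (−1)) = −75/37.
F(−3) = 36, F(−75/37) = −24084/50653. x(3) = (−75/37) − (−24084/50653)·((−75/37) − (−3))/((−24084/50653) − 36) = −52341/25661.

−52341/25661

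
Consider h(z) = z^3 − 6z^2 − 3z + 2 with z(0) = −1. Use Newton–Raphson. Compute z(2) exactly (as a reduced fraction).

h'(z) = 3z^2 − 12z − 3.
h(−1) = −2, h'(−1) = 12, so z(1) = (−1) − (−2)/12 = −5/6.
h(−5/6) = −53/216, h'(−5/6) = 109/12, so z(2) = (−5/6) − (−53/216)/(109/12) = −791/981.

−791/981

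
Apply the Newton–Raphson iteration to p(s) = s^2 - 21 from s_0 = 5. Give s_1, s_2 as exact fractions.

p'(s) = 2s.
p(5) = 4, p'(5) = 10, so s_1 = 5 - 4/10 = 23/5.
p(23/5) = 4/25, p'(23/5) = 46/5, so s_2 = (23/5) - (4/25)/(46/5) = 527/115.

s_1 = 23/5, s_2 = 527/115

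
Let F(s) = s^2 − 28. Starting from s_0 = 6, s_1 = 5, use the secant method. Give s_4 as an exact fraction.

17372/3283

F(6) = 8, F(5) = −3. s_2 = 5 − (−3)·(5 − 6)/((−3) − 8) = 58/11.
F(5) = −3, F(58/11) = −24/121. s_3 = (58/11) − (−24/121)·((58/11) − 5)/((−24/121) − (−3)) = 598/113.
F(58/11) = −24/121, F(598/113) = 72/12769. s_4 = (598/113) − (72/12769)·((598/113) − (58/11))/((72/12769) − (−24/121)) = 17372/3283.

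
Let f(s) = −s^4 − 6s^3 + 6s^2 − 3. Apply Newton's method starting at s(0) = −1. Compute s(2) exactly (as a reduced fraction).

−43643/74295

f'(s) = −4s^3 − 18s^2 + 12s.
f(−1) = 8, f'(−1) = −26, so s(1) = (−1) − 8/(−26) = −9/13.
f(−9/13) = 46752/28561, f'(−9/13) = −34290/2197, so s(2) = (−9/13) − (46752/28561)/(−34290/2197) = −43643/74295.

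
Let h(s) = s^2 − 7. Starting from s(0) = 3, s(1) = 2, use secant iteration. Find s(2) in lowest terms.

h(3) = 2, h(2) = −3. s(2) = 2 − (−3)·(2 − 3)/((−3) − 2) = 13/5.

13/5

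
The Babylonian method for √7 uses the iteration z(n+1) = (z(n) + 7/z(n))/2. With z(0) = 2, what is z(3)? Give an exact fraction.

z(1) = (2 + 7/2)/2 = 11/4.
z(2) = (11/4 + 7/(11/4))/2 = 233/88.
z(3) = (233/88 + 7/(233/88))/2 = 108497/41008.

108497/41008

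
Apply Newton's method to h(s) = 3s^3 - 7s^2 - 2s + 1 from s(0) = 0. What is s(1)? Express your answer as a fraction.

h'(s) = 9s^2 - 14s - 2.
h(0) = 1, h'(0) = -2, so s(1) = 0 - 1/(-2) = 1/2.

1/2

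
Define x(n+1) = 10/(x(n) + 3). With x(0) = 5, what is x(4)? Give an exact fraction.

x(1) = 10/(5 + 3) = 5/4.
x(2) = 10/(5/4 + 3) = 40/17.
x(3) = 10/(40/17 + 3) = 170/91.
x(4) = 10/(170/91 + 3) = 910/443.

910/443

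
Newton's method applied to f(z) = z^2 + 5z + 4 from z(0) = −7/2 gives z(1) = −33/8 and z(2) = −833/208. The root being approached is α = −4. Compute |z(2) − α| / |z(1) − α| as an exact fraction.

z(1) − α = −33/8 − (−4) = −33/8 + 4 = −1/8, so |z(1) − α| = 1/8.
z(2) − α = −833/208 − (−4) = −833/208 + 4 = −1/208, so |z(2) − α| = 1/208.
Ratio = (1/208) / (1/8) = 1/26.

1/26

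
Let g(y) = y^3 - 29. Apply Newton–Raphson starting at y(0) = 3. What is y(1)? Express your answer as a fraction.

83/27

g'(y) = 3y^2.
g(3) = -2, g'(3) = 27, so y(1) = 3 - (-2)/27 = 83/27.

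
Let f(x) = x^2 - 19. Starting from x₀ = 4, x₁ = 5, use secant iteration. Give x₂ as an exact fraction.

f(4) = -3, f(5) = 6. x₂ = 5 - 6·(5 - 4)/(6 - (-3)) = 13/3.

13/3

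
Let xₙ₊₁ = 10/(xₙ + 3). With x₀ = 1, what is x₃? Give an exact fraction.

110/53

x₁ = 10/(1 + 3) = 5/2.
x₂ = 10/(5/2 + 3) = 20/11.
x₃ = 10/(20/11 + 3) = 110/53.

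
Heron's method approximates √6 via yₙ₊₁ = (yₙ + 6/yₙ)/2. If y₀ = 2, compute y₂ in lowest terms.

y₁ = (2 + 6/2)/2 = 5/2.
y₂ = (5/2 + 6/(5/2))/2 = 49/20.

49/20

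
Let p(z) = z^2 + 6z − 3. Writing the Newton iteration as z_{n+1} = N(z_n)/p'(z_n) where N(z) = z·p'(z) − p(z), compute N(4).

p'(z) = 2z + 6.
N(z) = z·p'(z) − p(z) = z·(2z + 6) − (z^2 + 6z − 3) = z^2 + 3.
N(4) = 19.

19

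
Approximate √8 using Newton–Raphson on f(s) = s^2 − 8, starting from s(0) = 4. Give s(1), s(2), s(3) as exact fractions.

f'(s) = 2s.
f(4) = 8, f'(4) = 8, so s(1) = 4 − 8/8 = 3.
f(3) = 1, f'(3) = 6, so s(2) = 3 − 1/6 = 17/6.
f(17/6) = 1/36, f'(17/6) = 17/3, so s(3) = (17/6) − (1/36)/(17/3) = 577/204.

s(1) = 3, s(2) = 17/6, s(3) = 577/204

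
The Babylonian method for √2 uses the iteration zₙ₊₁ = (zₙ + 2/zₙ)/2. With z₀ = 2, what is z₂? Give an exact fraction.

z₁ = (2 + 2/2)/2 = 3/2.
z₂ = (3/2 + 2/(3/2))/2 = 17/12.

17/12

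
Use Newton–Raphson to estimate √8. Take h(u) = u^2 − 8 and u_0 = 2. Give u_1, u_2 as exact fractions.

u_1 = 3, u_2 = 17/6

h'(u) = 2u.
h(2) = −4, h'(2) = 4, so u_1 = 2 − (−4)/4 = 3.
h(3) = 1, h'(3) = 6, so u_2 = 3 − 1/6 = 17/6.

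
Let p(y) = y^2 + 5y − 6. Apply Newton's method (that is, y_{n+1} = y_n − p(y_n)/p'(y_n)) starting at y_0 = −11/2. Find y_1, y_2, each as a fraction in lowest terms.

p'(y) = 2y + 5.
p(−11/2) = −13/4, p'(−11/2) = −6, so y_1 = (−11/2) − (−13/4)/(−6) = −145/24.
p(−145/24) = 169/576, p'(−145/24) = −85/12, so y_2 = (−145/24) − (169/576)/(−85/12) = −24481/4080.

y_1 = −145/24, y_2 = −24481/4080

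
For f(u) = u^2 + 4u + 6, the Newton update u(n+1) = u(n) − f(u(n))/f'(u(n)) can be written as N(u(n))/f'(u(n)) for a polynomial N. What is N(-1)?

−5

f'(u) = 2u + 4.
N(u) = u·f'(u) − f(u) = u·(2u + 4) − (u^2 + 4u + 6) = u^2 − 6.
N(-1) = −5.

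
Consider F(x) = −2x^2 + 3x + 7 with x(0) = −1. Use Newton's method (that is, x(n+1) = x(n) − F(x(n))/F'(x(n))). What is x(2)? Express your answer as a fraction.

−505/399

F'(x) = −4x + 3.
F(−1) = 2, F'(−1) = 7, so x(1) = (−1) − 2/7 = −9/7.
F(−9/7) = −8/49, F'(−9/7) = 57/7, so x(2) = (−9/7) − (−8/49)/(57/7) = −505/399.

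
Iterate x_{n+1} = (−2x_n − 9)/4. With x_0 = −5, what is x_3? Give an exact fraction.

−17/16

x_1 = (−2·(−5) − 9)/4 = 1/4.
x_2 = (−2·(1/4) − 9)/4 = −19/8.
x_3 = (−2·(−19/8) − 9)/4 = −17/16.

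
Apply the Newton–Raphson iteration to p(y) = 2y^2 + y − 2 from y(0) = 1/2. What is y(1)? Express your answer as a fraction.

5/6

p'(y) = 4y + 1.
p(1/2) = −1, p'(1/2) = 3, so y(1) = (1/2) − (−1)/3 = 5/6.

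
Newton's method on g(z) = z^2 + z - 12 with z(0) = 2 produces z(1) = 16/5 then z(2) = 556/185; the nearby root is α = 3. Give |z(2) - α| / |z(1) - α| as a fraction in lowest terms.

1/37

z(1) - α = 16/5 - 3 = 1/5, so |z(1) - α| = 1/5.
z(2) - α = 556/185 - 3 = 1/185, so |z(2) - α| = 1/185.
Ratio = (1/185) / (1/5) = 1/37.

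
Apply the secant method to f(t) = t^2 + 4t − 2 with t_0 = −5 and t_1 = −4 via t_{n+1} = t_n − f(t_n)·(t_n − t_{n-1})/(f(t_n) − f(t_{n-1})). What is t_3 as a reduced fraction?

−49/11

f(−5) = 3, f(−4) = −2. t_2 = (−4) − (−2)·((−4) − (−5))/((−2) − 3) = −22/5.
f(−4) = −2, f(−22/5) = −6/25. t_3 = (−22/5) − (−6/25)·((−22/5) − (−4))/((−6/25) − (−2)) = −49/11.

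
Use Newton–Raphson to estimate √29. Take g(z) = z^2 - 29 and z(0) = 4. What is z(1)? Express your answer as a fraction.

45/8

g'(z) = 2z.
g(4) = -13, g'(4) = 8, so z(1) = 4 - (-13)/8 = 45/8.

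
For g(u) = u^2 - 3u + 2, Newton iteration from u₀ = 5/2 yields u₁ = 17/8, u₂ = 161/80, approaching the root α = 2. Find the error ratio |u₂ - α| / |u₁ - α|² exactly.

4/5

u₁ - α = 17/8 - 2 = 1/8, so |u₁ - α| = 1/8.
u₂ - α = 161/80 - 2 = 1/80, so |u₂ - α| = 1/80.
|u₁ - α|² = 1/64.
Ratio = (1/80) / (1/64) = 4/5.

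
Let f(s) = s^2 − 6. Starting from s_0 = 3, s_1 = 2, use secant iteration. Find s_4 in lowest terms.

f(3) = 3, f(2) = −2. s_2 = 2 − (−2)·(2 − 3)/((−2) − 3) = 12/5.
f(2) = −2, f(12/5) = −6/25. s_3 = (12/5) − (−6/25)·((12/5) − 2)/((−6/25) − (−2)) = 27/11.
f(12/5) = −6/25, f(27/11) = 3/121. s_4 = (27/11) − (3/121)·((27/11) − (12/5))/((3/121) − (−6/25)) = 218/89.

218/89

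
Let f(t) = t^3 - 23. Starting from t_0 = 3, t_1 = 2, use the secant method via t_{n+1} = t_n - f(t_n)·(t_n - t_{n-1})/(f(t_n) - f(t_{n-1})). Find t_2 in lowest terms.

53/19

f(3) = 4, f(2) = -15. t_2 = 2 - (-15)·(2 - 3)/((-15) - 4) = 53/19.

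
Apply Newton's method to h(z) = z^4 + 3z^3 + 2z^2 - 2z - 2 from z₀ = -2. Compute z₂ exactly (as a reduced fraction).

-79/59

h'(z) = 4z^3 + 9z^2 + 4z - 2.
h(-2) = 2, h'(-2) = -6, so z₁ = (-2) - 2/(-6) = -5/3.
h(-5/3) = 58/81, h'(-5/3) = -59/27, so z₂ = (-5/3) - (58/81)/(-59/27) = -79/59.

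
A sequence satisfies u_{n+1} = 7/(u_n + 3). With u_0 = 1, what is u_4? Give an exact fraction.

u_1 = 7/(1 + 3) = 7/4.
u_2 = 7/(7/4 + 3) = 28/19.
u_3 = 7/(28/19 + 3) = 133/85.
u_4 = 7/(133/85 + 3) = 595/388.

595/388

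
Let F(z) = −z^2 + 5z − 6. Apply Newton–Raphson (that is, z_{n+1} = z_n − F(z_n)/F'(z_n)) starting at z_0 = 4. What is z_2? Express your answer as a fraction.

F'(z) = −2z + 5.
F(4) = −2, F'(4) = −3, so z_1 = 4 − (−2)/(−3) = 10/3.
F(10/3) = −4/9, F'(10/3) = −5/3, so z_2 = (10/3) − (−4/9)/(−5/3) = 46/15.

46/15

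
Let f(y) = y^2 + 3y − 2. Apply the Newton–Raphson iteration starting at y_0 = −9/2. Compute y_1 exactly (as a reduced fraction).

f'(y) = 2y + 3.
f(−9/2) = 19/4, f'(−9/2) = −6, so y_1 = (−9/2) − (19/4)/(−6) = −89/24.

−89/24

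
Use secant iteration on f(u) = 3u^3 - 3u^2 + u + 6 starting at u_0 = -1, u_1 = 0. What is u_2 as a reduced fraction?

-6/7

f(-1) = -1, f(0) = 6. u_2 = 0 - 6·(0 - (-1))/(6 - (-1)) = -6/7.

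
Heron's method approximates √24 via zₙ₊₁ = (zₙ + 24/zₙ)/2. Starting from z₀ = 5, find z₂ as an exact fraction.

z₁ = (5 + 24/5)/2 = 49/10.
z₂ = (49/10 + 24/(49/10))/2 = 4801/980.

4801/980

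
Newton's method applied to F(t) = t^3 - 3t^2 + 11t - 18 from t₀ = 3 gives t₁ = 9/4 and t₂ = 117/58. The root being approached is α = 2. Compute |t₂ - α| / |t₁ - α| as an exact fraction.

t₁ - α = 9/4 - 2 = 1/4, so |t₁ - α| = 1/4.
t₂ - α = 117/58 - 2 = 1/58, so |t₂ - α| = 1/58.
Ratio = (1/58) / (1/4) = 2/29.

2/29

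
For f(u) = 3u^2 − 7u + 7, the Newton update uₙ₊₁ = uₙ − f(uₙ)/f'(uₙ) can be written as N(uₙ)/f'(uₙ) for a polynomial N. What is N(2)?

f'(u) = 6u − 7.
N(u) = u·f'(u) − f(u) = u·(6u − 7) − (3u^2 − 7u + 7) = 3u^2 − 7.
N(2) = 5.

5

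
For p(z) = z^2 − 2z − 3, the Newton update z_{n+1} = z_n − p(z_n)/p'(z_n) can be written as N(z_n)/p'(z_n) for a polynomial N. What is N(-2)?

p'(z) = 2z − 2.
N(z) = z·p'(z) − p(z) = z·(2z − 2) − (z^2 − 2z − 3) = z^2 + 3.
N(-2) = 7.

7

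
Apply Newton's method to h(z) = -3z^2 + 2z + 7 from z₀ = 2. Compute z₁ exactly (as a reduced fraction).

h'(z) = -6z + 2.
h(2) = -1, h'(2) = -10, so z₁ = 2 - (-1)/(-10) = 19/10.

19/10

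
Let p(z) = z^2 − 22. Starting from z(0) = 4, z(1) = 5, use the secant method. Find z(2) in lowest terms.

p(4) = −6, p(5) = 3. z(2) = 5 − 3·(5 − 4)/(3 − (−6)) = 14/3.

14/3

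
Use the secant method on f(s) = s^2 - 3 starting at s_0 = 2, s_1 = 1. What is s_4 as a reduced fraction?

71/41

f(2) = 1, f(1) = -2. s_2 = 1 - (-2)·(1 - 2)/((-2) - 1) = 5/3.
f(1) = -2, f(5/3) = -2/9. s_3 = (5/3) - (-2/9)·((5/3) - 1)/((-2/9) - (-2)) = 7/4.
f(5/3) = -2/9, f(7/4) = 1/16. s_4 = (7/4) - (1/16)·((7/4) - (5/3))/((1/16) - (-2/9)) = 71/41.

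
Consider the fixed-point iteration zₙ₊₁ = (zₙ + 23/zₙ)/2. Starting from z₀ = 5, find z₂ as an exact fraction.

z₁ = (5 + 23/5)/2 = 24/5.
z₂ = (24/5 + 23/(24/5))/2 = 1151/240.

1151/240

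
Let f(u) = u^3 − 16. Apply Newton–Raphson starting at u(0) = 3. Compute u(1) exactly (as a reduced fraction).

f'(u) = 3u^2.
f(3) = 11, f'(3) = 27, so u(1) = 3 − 11/27 = 70/27.

70/27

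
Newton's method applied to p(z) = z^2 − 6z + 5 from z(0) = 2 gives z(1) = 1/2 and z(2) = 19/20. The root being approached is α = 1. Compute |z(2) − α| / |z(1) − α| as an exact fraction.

z(1) − α = 1/2 − 1 = −1/2, so |z(1) − α| = 1/2.
z(2) − α = 19/20 − 1 = −1/20, so |z(2) − α| = 1/20.
Ratio = (1/20) / (1/2) = 1/10.

1/10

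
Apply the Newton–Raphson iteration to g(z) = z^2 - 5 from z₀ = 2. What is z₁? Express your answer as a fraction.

g'(z) = 2z.
g(2) = -1, g'(2) = 4, so z₁ = 2 - (-1)/4 = 9/4.

9/4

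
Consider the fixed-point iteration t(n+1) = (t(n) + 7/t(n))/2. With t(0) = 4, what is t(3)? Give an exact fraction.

1902497/719072

t(1) = (4 + 7/4)/2 = 23/8.
t(2) = (23/8 + 7/(23/8))/2 = 977/368.
t(3) = (977/368 + 7/(977/368))/2 = 1902497/719072.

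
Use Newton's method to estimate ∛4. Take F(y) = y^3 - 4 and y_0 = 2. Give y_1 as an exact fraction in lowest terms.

F'(y) = 3y^2.
F(2) = 4, F'(2) = 12, so y_1 = 2 - 4/12 = 5/3.

5/3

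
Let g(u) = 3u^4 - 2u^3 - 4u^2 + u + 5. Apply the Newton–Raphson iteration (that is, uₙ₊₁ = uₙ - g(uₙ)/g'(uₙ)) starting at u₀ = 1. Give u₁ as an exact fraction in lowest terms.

g'(u) = 12u^3 - 6u^2 - 8u + 1.
g(1) = 3, g'(1) = -1, so u₁ = 1 - 3/(-1) = 4.

4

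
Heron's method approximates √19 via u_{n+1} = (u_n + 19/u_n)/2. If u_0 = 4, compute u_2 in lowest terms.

u_1 = (4 + 19/4)/2 = 35/8.
u_2 = (35/8 + 19/(35/8))/2 = 2441/560.

2441/560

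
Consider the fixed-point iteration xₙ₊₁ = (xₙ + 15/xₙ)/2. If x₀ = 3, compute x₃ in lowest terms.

x₁ = (3 + 15/3)/2 = 4.
x₂ = (4 + 15/4)/2 = 31/8.
x₃ = (31/8 + 15/(31/8))/2 = 1921/496.

1921/496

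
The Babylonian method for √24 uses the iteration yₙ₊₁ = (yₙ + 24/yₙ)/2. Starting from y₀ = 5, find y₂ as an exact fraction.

y₁ = (5 + 24/5)/2 = 49/10.
y₂ = (49/10 + 24/(49/10))/2 = 4801/980.

4801/980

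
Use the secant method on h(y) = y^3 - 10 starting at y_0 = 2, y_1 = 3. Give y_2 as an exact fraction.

40/19

h(2) = -2, h(3) = 17. y_2 = 3 - 17·(3 - 2)/(17 - (-2)) = 40/19.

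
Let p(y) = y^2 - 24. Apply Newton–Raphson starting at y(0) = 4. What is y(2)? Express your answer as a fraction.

p'(y) = 2y.
p(4) = -8, p'(4) = 8, so y(1) = 4 - (-8)/8 = 5.
p(5) = 1, p'(5) = 10, so y(2) = 5 - 1/10 = 49/10.

49/10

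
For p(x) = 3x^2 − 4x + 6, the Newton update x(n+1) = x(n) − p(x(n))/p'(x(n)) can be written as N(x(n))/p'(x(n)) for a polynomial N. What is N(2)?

6

p'(x) = 6x − 4.
N(x) = x·p'(x) − p(x) = x·(6x − 4) − (3x^2 − 4x + 6) = 3x^2 − 6.
N(2) = 6.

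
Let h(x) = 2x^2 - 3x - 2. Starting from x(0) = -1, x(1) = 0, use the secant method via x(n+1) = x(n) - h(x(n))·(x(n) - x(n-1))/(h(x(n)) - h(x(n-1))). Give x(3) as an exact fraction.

-10/19

h(-1) = 3, h(0) = -2. x(2) = 0 - (-2)·(0 - (-1))/((-2) - 3) = -2/5.
h(0) = -2, h(-2/5) = -12/25. x(3) = (-2/5) - (-12/25)·((-2/5) - 0)/((-12/25) - (-2)) = -10/19.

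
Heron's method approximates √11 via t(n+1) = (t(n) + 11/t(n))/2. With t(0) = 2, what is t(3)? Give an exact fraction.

319201/96240

t(1) = (2 + 11/2)/2 = 15/4.
t(2) = (15/4 + 11/(15/4))/2 = 401/120.
t(3) = (401/120 + 11/(401/120))/2 = 319201/96240.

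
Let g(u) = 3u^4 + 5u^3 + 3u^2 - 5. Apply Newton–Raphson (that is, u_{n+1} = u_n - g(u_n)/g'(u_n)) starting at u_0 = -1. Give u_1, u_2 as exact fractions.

u_1 = -7/3, u_2 = -4349/2289

g'(u) = 12u^3 + 15u^2 + 6u.
g(-1) = -4, g'(-1) = -3, so u_1 = (-1) - (-4)/(-3) = -7/3.
g(-7/3) = 992/27, g'(-7/3) = -763/9, so u_2 = (-7/3) - (992/27)/(-763/9) = -4349/2289.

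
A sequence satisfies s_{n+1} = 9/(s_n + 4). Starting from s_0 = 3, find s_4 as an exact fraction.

1899/1177

s_1 = 9/(3 + 4) = 9/7.
s_2 = 9/(9/7 + 4) = 63/37.
s_3 = 9/(63/37 + 4) = 333/211.
s_4 = 9/(333/211 + 4) = 1899/1177.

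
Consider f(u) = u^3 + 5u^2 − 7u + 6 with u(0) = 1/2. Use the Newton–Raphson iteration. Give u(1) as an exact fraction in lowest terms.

18/5

f'(u) = 3u^2 + 10u − 7.
f(1/2) = 31/8, f'(1/2) = −5/4, so u(1) = (1/2) − (31/8)/(−5/4) = 18/5.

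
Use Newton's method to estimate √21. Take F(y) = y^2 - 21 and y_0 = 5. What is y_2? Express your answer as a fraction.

F'(y) = 2y.
F(5) = 4, F'(5) = 10, so y_1 = 5 - 4/10 = 23/5.
F(23/5) = 4/25, F'(23/5) = 46/5, so y_2 = (23/5) - (4/25)/(46/5) = 527/115.

527/115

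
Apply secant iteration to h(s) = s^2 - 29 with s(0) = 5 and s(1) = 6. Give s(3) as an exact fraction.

h(5) = -4, h(6) = 7. s(2) = 6 - 7·(6 - 5)/(7 - (-4)) = 59/11.
h(6) = 7, h(59/11) = -28/121. s(3) = (59/11) - (-28/121)·((59/11) - 6)/((-28/121) - 7) = 673/125.

673/125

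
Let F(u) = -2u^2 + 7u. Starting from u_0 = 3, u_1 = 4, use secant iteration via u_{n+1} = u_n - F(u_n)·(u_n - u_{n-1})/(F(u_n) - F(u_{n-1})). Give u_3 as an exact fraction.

192/55

F(3) = 3, F(4) = -4. u_2 = 4 - (-4)·(4 - 3)/((-4) - 3) = 24/7.
F(4) = -4, F(24/7) = 24/49. u_3 = (24/7) - (24/49)·((24/7) - 4)/((24/49) - (-4)) = 192/55.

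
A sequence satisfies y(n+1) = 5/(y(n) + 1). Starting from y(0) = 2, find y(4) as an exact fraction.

y(1) = 5/(2 + 1) = 5/3.
y(2) = 5/(5/3 + 1) = 15/8.
y(3) = 5/(15/8 + 1) = 40/23.
y(4) = 5/(40/23 + 1) = 115/63.

115/63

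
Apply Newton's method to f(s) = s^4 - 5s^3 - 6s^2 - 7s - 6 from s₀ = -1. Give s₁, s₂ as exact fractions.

s₁ = -13/14, s₂ = -85003/92148

f'(s) = 4s^3 - 15s^2 - 12s - 7.
f(-1) = 1, f'(-1) = -14, so s₁ = (-1) - 1/(-14) = -13/14.
f(-13/14) = 2815/38416, f'(-13/14) = -16455/1372, so s₂ = (-13/14) - (2815/38416)/(-16455/1372) = -85003/92148.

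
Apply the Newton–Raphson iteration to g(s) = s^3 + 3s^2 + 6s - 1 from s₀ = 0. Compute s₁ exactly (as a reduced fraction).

1/6

g'(s) = 3s^2 + 6s + 6.
g(0) = -1, g'(0) = 6, so s₁ = 0 - (-1)/6 = 1/6.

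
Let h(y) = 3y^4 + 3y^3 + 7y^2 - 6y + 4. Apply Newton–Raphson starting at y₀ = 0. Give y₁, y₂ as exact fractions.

h'(y) = 12y^3 + 9y^2 + 14y - 6.
h(0) = 4, h'(0) = -6, so y₁ = 0 - 4/(-6) = 2/3.
h(2/3) = 124/27, h'(2/3) = 98/9, so y₂ = (2/3) - (124/27)/(98/9) = 12/49.

y₁ = 2/3, y₂ = 12/49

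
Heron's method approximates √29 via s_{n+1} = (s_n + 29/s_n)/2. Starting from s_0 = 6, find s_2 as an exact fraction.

s_1 = (6 + 29/6)/2 = 65/12.
s_2 = (65/12 + 29/(65/12))/2 = 8401/1560.

8401/1560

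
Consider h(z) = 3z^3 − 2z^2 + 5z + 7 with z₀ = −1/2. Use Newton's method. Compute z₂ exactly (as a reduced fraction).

h'(z) = 9z^2 − 4z + 5.
h(−1/2) = 29/8, h'(−1/2) = 37/4, so z₁ = (−1/2) − (29/8)/(37/4) = −33/37.
h(−33/37) = −59711/50653, h'(−33/37) = 21530/1369, so z₂ = (−33/37) − (−59711/50653)/(21530/1369) = −650779/796610.

−650779/796610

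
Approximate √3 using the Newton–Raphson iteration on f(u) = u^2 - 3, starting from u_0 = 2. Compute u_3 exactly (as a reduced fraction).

18817/10864

f'(u) = 2u.
f(2) = 1, f'(2) = 4, so u_1 = 2 - 1/4 = 7/4.
f(7/4) = 1/16, f'(7/4) = 7/2, so u_2 = (7/4) - (1/16)/(7/2) = 97/56.
f(97/56) = 1/3136, f'(97/56) = 97/28, so u_3 = (97/56) - (1/3136)/(97/28) = 18817/10864.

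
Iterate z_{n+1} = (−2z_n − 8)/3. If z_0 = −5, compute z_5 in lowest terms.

−280/243

z_1 = (−2·(−5) − 8)/3 = 2/3.
z_2 = (−2·(2/3) − 8)/3 = −28/9.
z_3 = (−2·(−28/9) − 8)/3 = −16/27.
z_4 = (−2·(−16/27) − 8)/3 = −184/81.
z_5 = (−2·(−184/81) − 8)/3 = −280/243.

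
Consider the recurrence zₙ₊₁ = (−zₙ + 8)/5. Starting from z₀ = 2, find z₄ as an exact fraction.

834/625

z₁ = (−2 + 8)/5 = 6/5.
z₂ = (−(6/5) + 8)/5 = 34/25.
z₃ = (−(34/25) + 8)/5 = 166/125.
z₄ = (−(166/125) + 8)/5 = 834/625.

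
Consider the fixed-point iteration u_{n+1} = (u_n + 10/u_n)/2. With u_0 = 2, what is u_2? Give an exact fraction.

89/28

u_1 = (2 + 10/2)/2 = 7/2.
u_2 = (7/2 + 10/(7/2))/2 = 89/28.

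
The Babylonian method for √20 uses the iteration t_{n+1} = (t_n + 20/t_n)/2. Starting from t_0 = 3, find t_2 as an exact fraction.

1561/348

t_1 = (3 + 20/3)/2 = 29/6.
t_2 = (29/6 + 20/(29/6))/2 = 1561/348.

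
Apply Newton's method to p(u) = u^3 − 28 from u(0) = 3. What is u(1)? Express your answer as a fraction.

82/27

p'(u) = 3u^2.
p(3) = −1, p'(3) = 27, so u(1) = 3 − (−1)/27 = 82/27.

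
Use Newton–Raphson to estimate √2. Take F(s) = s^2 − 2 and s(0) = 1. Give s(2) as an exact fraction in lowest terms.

F'(s) = 2s.
F(1) = −1, F'(1) = 2, so s(1) = 1 − (−1)/2 = 3/2.
F(3/2) = 1/4, F'(3/2) = 3, so s(2) = (3/2) − (1/4)/3 = 17/12.

17/12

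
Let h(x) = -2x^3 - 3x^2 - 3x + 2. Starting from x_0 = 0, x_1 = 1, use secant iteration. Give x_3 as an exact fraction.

h(0) = 2, h(1) = -6. x_2 = 1 - (-6)·(1 - 0)/((-6) - 2) = 1/4.
h(1) = -6, h(1/4) = 33/32. x_3 = (1/4) - (33/32)·((1/4) - 1)/((33/32) - (-6)) = 9/25.

9/25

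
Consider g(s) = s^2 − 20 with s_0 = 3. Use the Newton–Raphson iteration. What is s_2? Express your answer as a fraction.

g'(s) = 2s.
g(3) = −11, g'(3) = 6, so s_1 = 3 − (−11)/6 = 29/6.
g(29/6) = 121/36, g'(29/6) = 29/3, so s_2 = (29/6) − (121/36)/(29/3) = 1561/348.

1561/348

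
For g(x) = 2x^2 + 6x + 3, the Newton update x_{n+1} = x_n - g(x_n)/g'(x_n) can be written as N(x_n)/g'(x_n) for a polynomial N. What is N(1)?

g'(x) = 4x + 6.
N(x) = x·g'(x) - g(x) = x·(4x + 6) - (2x^2 + 6x + 3) = 2x^2 - 3.
N(1) = -1.

-1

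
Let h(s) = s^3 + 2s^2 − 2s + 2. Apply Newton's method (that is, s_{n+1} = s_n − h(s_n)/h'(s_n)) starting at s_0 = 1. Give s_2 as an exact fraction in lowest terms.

h'(s) = 3s^2 + 4s − 2.
h(1) = 3, h'(1) = 5, so s_1 = 1 − 3/5 = 2/5.
h(2/5) = 198/125, h'(2/5) = 2/25, so s_2 = (2/5) − (198/125)/(2/25) = −97/5.

−97/5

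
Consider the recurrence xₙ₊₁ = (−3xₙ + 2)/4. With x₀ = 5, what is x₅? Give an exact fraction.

x₁ = (−3·5 + 2)/4 = −13/4.
x₂ = (−3·(−13/4) + 2)/4 = 47/16.
x₃ = (−3·(47/16) + 2)/4 = −109/64.
x₄ = (−3·(−109/64) + 2)/4 = 455/256.
x₅ = (−3·(455/256) + 2)/4 = −853/1024.

−853/1024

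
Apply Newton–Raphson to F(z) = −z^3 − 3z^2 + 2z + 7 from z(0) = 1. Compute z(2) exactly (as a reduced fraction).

8881/5866

F'(z) = −3z^2 − 6z + 2.
F(1) = 5, F'(1) = −7, so z(1) = 1 − 5/(−7) = 12/7.
F(12/7) = −1175/343, F'(12/7) = −838/49, so z(2) = (12/7) − (−1175/343)/(−838/49) = 8881/5866.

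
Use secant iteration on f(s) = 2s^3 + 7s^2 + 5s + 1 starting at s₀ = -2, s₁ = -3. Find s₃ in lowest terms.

-887/349

f(-2) = 3, f(-3) = -5. s₂ = (-3) - (-5)·((-3) - (-2))/((-5) - 3) = -19/8.
f(-3) = -5, f(-19/8) = 465/256. s₃ = (-19/8) - (465/256)·((-19/8) - (-3))/((465/256) - (-5)) = -887/349.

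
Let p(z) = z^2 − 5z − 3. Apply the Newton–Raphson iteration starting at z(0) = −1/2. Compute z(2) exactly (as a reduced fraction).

p'(z) = 2z − 5.
p(−1/2) = −1/4, p'(−1/2) = −6, so z(1) = (−1/2) − (−1/4)/(−6) = −13/24.
p(−13/24) = 1/576, p'(−13/24) = −73/12, so z(2) = (−13/24) − (1/576)/(−73/12) = −1897/3504.

−1897/3504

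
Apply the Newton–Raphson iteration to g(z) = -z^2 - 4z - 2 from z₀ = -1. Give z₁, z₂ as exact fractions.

z₁ = -1/2, z₂ = -7/12

g'(z) = -2z - 4.
g(-1) = 1, g'(-1) = -2, so z₁ = (-1) - 1/(-2) = -1/2.
g(-1/2) = -1/4, g'(-1/2) = -3, so z₂ = (-1/2) - (-1/4)/(-3) = -7/12.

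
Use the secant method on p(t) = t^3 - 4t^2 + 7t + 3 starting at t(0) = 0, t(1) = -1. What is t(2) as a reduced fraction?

-1/4

p(0) = 3, p(-1) = -9. t(2) = (-1) - (-9)·((-1) - 0)/((-9) - 3) = -1/4.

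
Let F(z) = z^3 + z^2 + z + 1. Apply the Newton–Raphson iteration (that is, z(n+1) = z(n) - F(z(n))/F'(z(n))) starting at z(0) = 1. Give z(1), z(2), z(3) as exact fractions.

z(1) = 1/3, z(2) = -11/27, z(3) = -9539/6723

F'(z) = 3z^2 + 2z + 1.
F(1) = 4, F'(1) = 6, so z(1) = 1 - 4/6 = 1/3.
F(1/3) = 40/27, F'(1/3) = 2, so z(2) = (1/3) - (40/27)/2 = -11/27.
F(-11/27) = 13600/19683, F'(-11/27) = 166/243, so z(3) = (-11/27) - (13600/19683)/(166/243) = -9539/6723.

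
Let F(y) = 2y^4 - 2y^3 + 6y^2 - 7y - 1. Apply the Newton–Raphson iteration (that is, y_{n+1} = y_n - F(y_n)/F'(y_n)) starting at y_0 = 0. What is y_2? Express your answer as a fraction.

F'(y) = 8y^3 - 6y^2 + 12y - 7.
F(0) = -1, F'(0) = -7, so y_1 = 0 - (-1)/(-7) = -1/7.
F(-1/7) = 310/2401, F'(-1/7) = -3039/343, so y_2 = (-1/7) - (310/2401)/(-3039/343) = -2729/21273.

-2729/21273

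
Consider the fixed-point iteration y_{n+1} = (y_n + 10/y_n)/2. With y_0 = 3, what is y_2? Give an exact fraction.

y_1 = (3 + 10/3)/2 = 19/6.
y_2 = (19/6 + 10/(19/6))/2 = 721/228.

721/228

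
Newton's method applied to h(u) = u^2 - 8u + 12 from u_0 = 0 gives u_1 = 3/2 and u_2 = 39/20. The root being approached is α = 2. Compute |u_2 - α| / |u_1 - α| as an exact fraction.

1/10

u_1 - α = 3/2 - 2 = -1/2, so |u_1 - α| = 1/2.
u_2 - α = 39/20 - 2 = -1/20, so |u_2 - α| = 1/20.
Ratio = (1/20) / (1/2) = 1/10.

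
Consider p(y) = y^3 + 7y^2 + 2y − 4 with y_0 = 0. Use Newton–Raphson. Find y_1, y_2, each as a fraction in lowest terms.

y_1 = 2, y_2 = 8/7

p'(y) = 3y^2 + 14y + 2.
p(0) = −4, p'(0) = 2, so y_1 = 0 − (−4)/2 = 2.
p(2) = 36, p'(2) = 42, so y_2 = 2 − 36/42 = 8/7.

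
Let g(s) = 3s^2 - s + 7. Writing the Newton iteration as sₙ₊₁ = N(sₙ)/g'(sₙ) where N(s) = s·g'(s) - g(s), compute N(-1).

g'(s) = 6s - 1.
N(s) = s·g'(s) - g(s) = s·(6s - 1) - (3s^2 - s + 7) = 3s^2 - 7.
N(-1) = -4.

-4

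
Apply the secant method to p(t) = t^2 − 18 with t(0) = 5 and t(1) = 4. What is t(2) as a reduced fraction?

p(5) = 7, p(4) = −2. t(2) = 4 − (−2)·(4 − 5)/((−2) − 7) = 38/9.

38/9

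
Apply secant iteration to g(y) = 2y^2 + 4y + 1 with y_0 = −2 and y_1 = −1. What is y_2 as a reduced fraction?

g(−2) = 1, g(−1) = −1. y_2 = (−1) − (−1)·((−1) − (−2))/((−1) − 1) = −3/2.

−3/2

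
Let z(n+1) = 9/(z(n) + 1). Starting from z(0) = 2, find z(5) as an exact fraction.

441/166

z(1) = 9/(2 + 1) = 3.
z(2) = 9/(3 + 1) = 9/4.
z(3) = 9/(9/4 + 1) = 36/13.
z(4) = 9/(36/13 + 1) = 117/49.
z(5) = 9/(117/49 + 1) = 441/166.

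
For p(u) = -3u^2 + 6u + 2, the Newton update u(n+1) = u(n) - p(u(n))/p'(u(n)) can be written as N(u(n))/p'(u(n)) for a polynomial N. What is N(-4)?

-50

p'(u) = -6u + 6.
N(u) = u·p'(u) - p(u) = u·(-6u + 6) - (-3u^2 + 6u + 2) = -3u^2 - 2.
N(-4) = -50.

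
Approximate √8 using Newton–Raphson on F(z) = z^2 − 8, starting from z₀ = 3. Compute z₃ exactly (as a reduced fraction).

F'(z) = 2z.
F(3) = 1, F'(3) = 6, so z₁ = 3 − 1/6 = 17/6.
F(17/6) = 1/36, F'(17/6) = 17/3, so z₂ = (17/6) − (1/36)/(17/3) = 577/204.
F(577/204) = 1/41616, F'(577/204) = 577/102, so z₃ = (577/204) − (1/41616)/(577/102) = 665857/235416.

665857/235416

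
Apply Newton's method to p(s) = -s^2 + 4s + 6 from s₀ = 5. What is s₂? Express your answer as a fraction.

1177/228

p'(s) = -2s + 4.
p(5) = 1, p'(5) = -6, so s₁ = 5 - 1/(-6) = 31/6.
p(31/6) = -1/36, p'(31/6) = -19/3, so s₂ = (31/6) - (-1/36)/(-19/3) = 1177/228.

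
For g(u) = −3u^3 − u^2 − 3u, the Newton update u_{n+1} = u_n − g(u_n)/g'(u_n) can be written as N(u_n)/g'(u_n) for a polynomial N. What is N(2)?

−52

g'(u) = −9u^2 − 2u − 3.
N(u) = u·g'(u) − g(u) = u·(−9u^2 − 2u − 3) − (−3u^3 − u^2 − 3u) = −6u^3 − u^2.
N(2) = −52.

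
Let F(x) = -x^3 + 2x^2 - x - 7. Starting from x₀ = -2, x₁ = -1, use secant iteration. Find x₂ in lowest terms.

-17/14

F(-2) = 11, F(-1) = -3. x₂ = (-1) - (-3)·((-1) - (-2))/((-3) - 11) = -17/14.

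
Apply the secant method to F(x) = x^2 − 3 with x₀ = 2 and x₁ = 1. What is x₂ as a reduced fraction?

F(2) = 1, F(1) = −2. x₂ = 1 − (−2)·(1 − 2)/((−2) − 1) = 5/3.

5/3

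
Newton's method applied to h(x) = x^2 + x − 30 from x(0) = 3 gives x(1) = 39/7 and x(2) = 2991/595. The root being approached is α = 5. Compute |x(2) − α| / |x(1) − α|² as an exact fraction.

x(1) − α = 39/7 − 5 = 4/7, so |x(1) − α| = 4/7.
x(2) − α = 2991/595 − 5 = 16/595, so |x(2) − α| = 16/595.
|x(1) − α|² = 16/49.
Ratio = (16/595) / (16/49) = 7/85.

7/85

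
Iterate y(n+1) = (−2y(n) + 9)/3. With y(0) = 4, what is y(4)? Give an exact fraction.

181/81

y(1) = (−2·4 + 9)/3 = 1/3.
y(2) = (−2·(1/3) + 9)/3 = 25/9.
y(3) = (−2·(25/9) + 9)/3 = 31/27.
y(4) = (−2·(31/27) + 9)/3 = 181/81.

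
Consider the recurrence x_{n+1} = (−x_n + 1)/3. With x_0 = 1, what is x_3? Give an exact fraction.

x_1 = (−1 + 1)/3 = 0.
x_2 = (−0 + 1)/3 = 1/3.
x_3 = (−(1/3) + 1)/3 = 2/9.

2/9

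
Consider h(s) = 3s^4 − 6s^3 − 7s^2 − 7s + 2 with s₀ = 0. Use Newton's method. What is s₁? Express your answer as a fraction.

h'(s) = 12s^3 − 18s^2 − 14s − 7.
h(0) = 2, h'(0) = −7, so s₁ = 0 − 2/(−7) = 2/7.

2/7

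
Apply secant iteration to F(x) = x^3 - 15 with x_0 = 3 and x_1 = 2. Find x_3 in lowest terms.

12885/5179

F(3) = 12, F(2) = -7. x_2 = 2 - (-7)·(2 - 3)/((-7) - 12) = 45/19.
F(2) = -7, F(45/19) = -11760/6859. x_3 = (45/19) - (-11760/6859)·((45/19) - 2)/((-11760/6859) - (-7)) = 12885/5179.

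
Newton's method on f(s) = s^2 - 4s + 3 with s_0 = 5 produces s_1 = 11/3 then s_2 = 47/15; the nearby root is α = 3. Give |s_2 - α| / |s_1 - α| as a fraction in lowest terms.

s_1 - α = 11/3 - 3 = 2/3, so |s_1 - α| = 2/3.
s_2 - α = 47/15 - 3 = 2/15, so |s_2 - α| = 2/15.
Ratio = (2/15) / (2/3) = 1/5.

1/5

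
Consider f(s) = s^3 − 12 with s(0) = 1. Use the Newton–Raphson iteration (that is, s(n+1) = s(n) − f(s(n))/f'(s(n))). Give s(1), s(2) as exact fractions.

f'(s) = 3s^2.
f(1) = −11, f'(1) = 3, so s(1) = 1 − (−11)/3 = 14/3.
f(14/3) = 2420/27, f'(14/3) = 196/3, so s(2) = (14/3) − (2420/27)/(196/3) = 1453/441.

s(1) = 14/3, s(2) = 1453/441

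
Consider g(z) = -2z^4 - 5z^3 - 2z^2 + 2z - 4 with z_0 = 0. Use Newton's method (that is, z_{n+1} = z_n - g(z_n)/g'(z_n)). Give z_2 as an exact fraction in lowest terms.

18/13

g'(z) = -8z^3 - 15z^2 - 4z + 2.
g(0) = -4, g'(0) = 2, so z_1 = 0 - (-4)/2 = 2.
g(2) = -80, g'(2) = -130, so z_2 = 2 - (-80)/(-130) = 18/13.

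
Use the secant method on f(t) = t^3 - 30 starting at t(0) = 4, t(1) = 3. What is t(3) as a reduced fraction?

39340/12657

f(4) = 34, f(3) = -3. t(2) = 3 - (-3)·(3 - 4)/((-3) - 34) = 114/37.
f(3) = -3, f(114/37) = -38046/50653. t(3) = (114/37) - (-38046/50653)·((114/37) - 3)/((-38046/50653) - (-3)) = 39340/12657.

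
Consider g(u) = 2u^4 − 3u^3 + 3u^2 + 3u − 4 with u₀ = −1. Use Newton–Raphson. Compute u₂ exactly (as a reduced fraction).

g'(u) = 8u^3 − 9u^2 + 6u + 3.
g(−1) = 1, g'(−1) = −20, so u₁ = (−1) − 1/(−20) = −19/20.
g(−19/20) = 4691/80000, g'(−19/20) = −35363/2000, so u₂ = (−19/20) − (4691/80000)/(−35363/2000) = −1339103/1414520.

−1339103/1414520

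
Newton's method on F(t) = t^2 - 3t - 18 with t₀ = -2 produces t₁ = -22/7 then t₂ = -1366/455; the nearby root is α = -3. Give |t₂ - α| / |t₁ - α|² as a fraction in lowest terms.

7/65

t₁ - α = -22/7 - (-3) = -22/7 + 3 = -1/7, so |t₁ - α| = 1/7.
t₂ - α = -1366/455 - (-3) = -1366/455 + 3 = -1/455, so |t₂ - α| = 1/455.
|t₁ - α|² = 1/49.
Ratio = (1/455) / (1/49) = 7/65.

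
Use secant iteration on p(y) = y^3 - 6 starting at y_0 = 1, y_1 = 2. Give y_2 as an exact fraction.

p(1) = -5, p(2) = 2. y_2 = 2 - 2·(2 - 1)/(2 - (-5)) = 12/7.

12/7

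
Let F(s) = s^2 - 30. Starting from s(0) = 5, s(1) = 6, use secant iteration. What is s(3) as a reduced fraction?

F(5) = -5, F(6) = 6. s(2) = 6 - 6·(6 - 5)/(6 - (-5)) = 60/11.
F(6) = 6, F(60/11) = -30/121. s(3) = (60/11) - (-30/121)·((60/11) - 6)/((-30/121) - 6) = 115/21.

115/21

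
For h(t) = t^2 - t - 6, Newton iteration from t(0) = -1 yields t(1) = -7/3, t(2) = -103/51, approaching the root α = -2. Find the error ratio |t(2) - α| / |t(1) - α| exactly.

1/17

t(1) - α = -7/3 - (-2) = -7/3 + 2 = -1/3, so |t(1) - α| = 1/3.
t(2) - α = -103/51 - (-2) = -103/51 + 2 = -1/51, so |t(2) - α| = 1/51.
Ratio = (1/51) / (1/3) = 1/17.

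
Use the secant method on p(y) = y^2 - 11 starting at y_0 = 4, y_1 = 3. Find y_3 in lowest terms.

p(4) = 5, p(3) = -2. y_2 = 3 - (-2)·(3 - 4)/((-2) - 5) = 23/7.
p(3) = -2, p(23/7) = -10/49. y_3 = (23/7) - (-10/49)·((23/7) - 3)/((-10/49) - (-2)) = 73/22.

73/22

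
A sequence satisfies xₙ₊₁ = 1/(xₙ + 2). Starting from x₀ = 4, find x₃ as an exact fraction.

x₁ = 1/(4 + 2) = 1/6.
x₂ = 1/(1/6 + 2) = 6/13.
x₃ = 1/(6/13 + 2) = 13/32.

13/32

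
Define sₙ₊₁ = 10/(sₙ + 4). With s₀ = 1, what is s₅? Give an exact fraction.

490/281

s₁ = 10/(1 + 4) = 2.
s₂ = 10/(2 + 4) = 5/3.
s₃ = 10/(5/3 + 4) = 30/17.
s₄ = 10/(30/17 + 4) = 85/49.
s₅ = 10/(85/49 + 4) = 490/281.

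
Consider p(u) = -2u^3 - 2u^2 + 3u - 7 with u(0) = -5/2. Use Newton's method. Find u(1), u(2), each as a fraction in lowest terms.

u(1) = -114/49, u(2) = -5476111/2373021

p'(u) = -6u^2 - 4u + 3.
p(-5/2) = 17/4, p'(-5/2) = -49/2, so u(1) = (-5/2) - (17/4)/(-49/2) = -114/49.
p(-114/49) = 44795/117649, p'(-114/49) = -48429/2401, so u(2) = (-114/49) - (44795/117649)/(-48429/2401) = -5476111/2373021.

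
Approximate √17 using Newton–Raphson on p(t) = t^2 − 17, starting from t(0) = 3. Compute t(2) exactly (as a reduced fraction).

161/39

p'(t) = 2t.
p(3) = −8, p'(3) = 6, so t(1) = 3 − (−8)/6 = 13/3.
p(13/3) = 16/9, p'(13/3) = 26/3, so t(2) = (13/3) − (16/9)/(26/3) = 161/39.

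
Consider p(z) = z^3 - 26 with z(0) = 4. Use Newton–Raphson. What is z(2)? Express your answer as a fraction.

636245/213444

p'(z) = 3z^2.
p(4) = 38, p'(4) = 48, so z(1) = 4 - 38/48 = 77/24.
p(77/24) = 97109/13824, p'(77/24) = 5929/192, so z(2) = (77/24) - (97109/13824)/(5929/192) = 636245/213444.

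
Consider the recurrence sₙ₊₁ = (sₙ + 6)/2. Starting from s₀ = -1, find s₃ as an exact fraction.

s₁ = ((-1) + 6)/2 = 5/2.
s₂ = ((5/2) + 6)/2 = 17/4.
s₃ = ((17/4) + 6)/2 = 41/8.

41/8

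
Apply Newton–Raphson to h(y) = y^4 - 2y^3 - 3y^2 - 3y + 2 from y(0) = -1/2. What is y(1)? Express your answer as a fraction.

h'(y) = 4y^3 - 6y^2 - 6y - 3.
h(-1/2) = 49/16, h'(-1/2) = -2, so y(1) = (-1/2) - (49/16)/(-2) = 33/32.

33/32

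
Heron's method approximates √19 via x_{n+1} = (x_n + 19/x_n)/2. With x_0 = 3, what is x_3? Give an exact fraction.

268753/61656

x_1 = (3 + 19/3)/2 = 14/3.
x_2 = (14/3 + 19/(14/3))/2 = 367/84.
x_3 = (367/84 + 19/(367/84))/2 = 268753/61656.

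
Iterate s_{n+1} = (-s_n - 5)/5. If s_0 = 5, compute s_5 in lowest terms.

-522/625

s_1 = (-5 - 5)/5 = -2.
s_2 = (-(-2) - 5)/5 = -3/5.
s_3 = (-(-3/5) - 5)/5 = -22/25.
s_4 = (-(-22/25) - 5)/5 = -103/125.
s_5 = (-(-103/125) - 5)/5 = -522/625.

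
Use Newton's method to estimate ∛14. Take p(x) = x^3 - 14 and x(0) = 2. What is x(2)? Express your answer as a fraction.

181/75

p'(x) = 3x^2.
p(2) = -6, p'(2) = 12, so x(1) = 2 - (-6)/12 = 5/2.
p(5/2) = 13/8, p'(5/2) = 75/4, so x(2) = (5/2) - (13/8)/(75/4) = 181/75.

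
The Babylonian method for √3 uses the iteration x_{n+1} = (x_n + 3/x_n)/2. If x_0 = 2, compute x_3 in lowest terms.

x_1 = (2 + 3/2)/2 = 7/4.
x_2 = (7/4 + 3/(7/4))/2 = 97/56.
x_3 = (97/56 + 3/(97/56))/2 = 18817/10864.

18817/10864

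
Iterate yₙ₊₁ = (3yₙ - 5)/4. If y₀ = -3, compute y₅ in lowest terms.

y₁ = (3·(-3) - 5)/4 = -7/2.
y₂ = (3·(-7/2) - 5)/4 = -31/8.
y₃ = (3·(-31/8) - 5)/4 = -133/32.
y₄ = (3·(-133/32) - 5)/4 = -559/128.
y₅ = (3·(-559/128) - 5)/4 = -2317/512.

-2317/512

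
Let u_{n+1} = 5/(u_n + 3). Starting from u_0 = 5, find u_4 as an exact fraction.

635/526

u_1 = 5/(5 + 3) = 5/8.
u_2 = 5/(5/8 + 3) = 40/29.
u_3 = 5/(40/29 + 3) = 145/127.
u_4 = 5/(145/127 + 3) = 635/526.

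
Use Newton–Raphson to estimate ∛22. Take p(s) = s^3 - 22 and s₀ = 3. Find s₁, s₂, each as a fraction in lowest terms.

p'(s) = 3s^2.
p(3) = 5, p'(3) = 27, so s₁ = 3 - 5/27 = 76/27.
p(76/27) = 5950/19683, p'(76/27) = 5776/243, so s₂ = (76/27) - (5950/19683)/(5776/243) = 655489/233928.

s₁ = 76/27, s₂ = 655489/233928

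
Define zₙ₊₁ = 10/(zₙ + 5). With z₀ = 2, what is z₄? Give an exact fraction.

118/77

z₁ = 10/(2 + 5) = 10/7.
z₂ = 10/(10/7 + 5) = 14/9.
z₃ = 10/(14/9 + 5) = 90/59.
z₄ = 10/(90/59 + 5) = 118/77.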